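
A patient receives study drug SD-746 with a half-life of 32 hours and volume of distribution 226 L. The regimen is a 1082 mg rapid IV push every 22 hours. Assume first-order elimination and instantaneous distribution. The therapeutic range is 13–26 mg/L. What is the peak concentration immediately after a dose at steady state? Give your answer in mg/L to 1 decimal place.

Over one 22-h interval, 22/32 ≈ 0.6875 half-lives elapse, leaving f ≈ 0.6209 of each dose.
At steady state, accumulation factor R = 1/(1 − e^(−kτ)) ≈ 2.6378.
Single-dose peak C₀ = D/Vd = 1082/226 ≈ 4.788 mg/L.
Steady-state peak Cmax,ss = C₀·R ≈ 4.788 × 2.6378 ≈ 12.630 mg/L.
Peak 12.6 mg/L vs MTC 26 mg/L: below toxic threshold.

12.6 mg/L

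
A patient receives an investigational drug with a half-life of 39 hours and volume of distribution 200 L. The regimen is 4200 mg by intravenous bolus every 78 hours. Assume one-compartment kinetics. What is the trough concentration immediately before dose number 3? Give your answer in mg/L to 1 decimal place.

6.6 mg/L

f = (1/2)^(τ/t½) = (1/2)^(78/39) ≈ 0.2500.
C₀ = D/Vd = 4200/200 ≈ 21.000 mg/L.
Before the 3rd dose, 2 doses have been given. Superposition: Cmin = C₀·(f + f²).
≈ 21.000 × (0.2500 + 0.0625) ≈ 21.000 × 0.3125 ≈ 6.562 mg/L.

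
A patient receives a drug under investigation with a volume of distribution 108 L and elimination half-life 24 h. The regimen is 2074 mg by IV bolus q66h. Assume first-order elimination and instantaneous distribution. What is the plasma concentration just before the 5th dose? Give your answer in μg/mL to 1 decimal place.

3.4 μg/mL

f = (1/2)^(τ/t½) = (1/2)^(66/24) ≈ 0.1487.
C₀ = D/Vd = 2074/108 ≈ 19.204 μg/mL.
Before the 5th dose, 4 doses have been given. Superposition: Cmin = C₀·(f + f² + … + f^4).
≈ 19.204 × (0.1487 + 0.0221 + 0.0033 + 0.0005) ≈ 19.204 × 0.1746 ≈ 3.353 μg/mL.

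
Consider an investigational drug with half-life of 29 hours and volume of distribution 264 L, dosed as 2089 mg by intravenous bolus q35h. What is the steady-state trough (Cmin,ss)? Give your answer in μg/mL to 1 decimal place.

6.0 μg/mL

Over one 35-h interval, 35/29 ≈ 1.2069 half-lives elapse, leaving f ≈ 0.4332 of each dose.
At steady state, accumulation factor R = 1/(1 − e^(−kτ)) ≈ 1.7643.
Each bolus raises the concentration by D/Vd = 2089/264 ≈ 7.913 μg/mL.
Cmax,ss = C₀/(1 − f) ≈ 7.913/0.5668 ≈ 13.961 μg/mL.
One interval later, Cmin,ss = Cmax,ss·e^(−kτ) ≈ 13.961 × 0.4332 ≈ 6.048 μg/mL.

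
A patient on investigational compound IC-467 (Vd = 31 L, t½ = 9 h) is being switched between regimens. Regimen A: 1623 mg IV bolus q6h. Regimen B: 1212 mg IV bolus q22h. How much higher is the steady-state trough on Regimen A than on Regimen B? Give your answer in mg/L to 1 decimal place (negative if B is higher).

80.3 mg/L

Regimen A: f = (1/2)^(6/9) ≈ 0.6300; Cmin,ss = (1623/31)·f/(1−f) ≈ 89.145 mg/L.
Regimen B: f = (1/2)^(22/9) ≈ 0.1837; Cmin,ss = (1212/31)·f/(1−f) ≈ 8.798 mg/L.
Difference ≈ 89.145 − 8.798 ≈ 80.347 mg/L.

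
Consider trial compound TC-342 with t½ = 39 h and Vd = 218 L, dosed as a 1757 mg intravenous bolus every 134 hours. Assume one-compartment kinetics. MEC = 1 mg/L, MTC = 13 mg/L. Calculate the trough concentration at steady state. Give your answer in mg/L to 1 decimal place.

0.8 mg/L

τ/t½ = 134/39 ≈ 3.4359, so fraction remaining f = (1/2)^(134/39) ≈ 0.0924.
Accumulation ratio R = 1/(1 − f) ≈ 1/0.9076 ≈ 1.1018.
Each bolus raises the concentration by D/Vd = 1757/218 ≈ 8.060 mg/L.
Steady-state peak Cmax,ss = C₀·R ≈ 8.060 × 1.1018 ≈ 8.881 mg/L.
Steady-state trough Cmin,ss = Cmax,ss·f ≈ 8.881 × 0.0924 ≈ 0.821 mg/L.
Trough 0.8 mg/L vs MEC 1 mg/L: subtherapeutic.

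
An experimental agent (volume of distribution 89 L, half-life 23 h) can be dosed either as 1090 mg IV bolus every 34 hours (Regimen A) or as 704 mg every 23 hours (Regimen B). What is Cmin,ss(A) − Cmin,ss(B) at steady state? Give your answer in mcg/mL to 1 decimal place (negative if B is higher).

-1.1 mcg/mL

Regimen A: f = (1/2)^(34/23) ≈ 0.3589; Cmin,ss = (1090/89)·f/(1−f) ≈ 6.856 mcg/mL.
Regimen B: f = (1/2)^(23/23) ≈ 0.5000; Cmin,ss = (704/89)·f/(1−f) ≈ 7.910 mcg/mL.
Difference ≈ 6.856 − 7.910 ≈ -1.054 mcg/mL.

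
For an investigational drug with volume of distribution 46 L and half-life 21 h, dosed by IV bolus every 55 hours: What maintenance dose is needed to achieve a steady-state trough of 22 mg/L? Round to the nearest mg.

5205 mg

τ/t½ = 55/21 ≈ 2.619, so f = (1/2)^(55/21) ≈ 0.162775.
Cmin,ss = (D/Vd)·f/(1−f), so D = Cmin,ss·Vd·(1−f)/f.
D = 22 × 46 × (1−f)/f ≈ 22 × 46 × 5.14345 ≈ 5205.17 mg.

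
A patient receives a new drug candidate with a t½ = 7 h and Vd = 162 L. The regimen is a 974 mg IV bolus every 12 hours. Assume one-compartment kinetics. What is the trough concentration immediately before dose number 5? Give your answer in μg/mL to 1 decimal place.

f = (1/2)^(τ/t½) = (1/2)^(12/7) ≈ 0.3048.
C₀ = D/Vd = 974/162 ≈ 6.012 μg/mL.
Before the 5th dose, 4 doses have been given. Superposition: Cmin = C₀·(f + f² + … + f^4).
≈ 6.012 × (0.3048 + 0.0929 + 0.0283 + 0.0086) ≈ 6.012 × 0.4346 ≈ 2.613 μg/mL.

2.6 μg/mL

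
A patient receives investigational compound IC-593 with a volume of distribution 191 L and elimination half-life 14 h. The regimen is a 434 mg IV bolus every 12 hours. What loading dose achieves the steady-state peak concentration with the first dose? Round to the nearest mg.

969 mg

f = (1/2)^(12/14) ≈ 0.552045; accumulation ratio R = 1/(1−f) ≈ 2.23237.
Loading dose to hit Cmax,ss on first dose: D_load = D_maint·R ≈ 434 × 2.23237 ≈ 968.85 mg.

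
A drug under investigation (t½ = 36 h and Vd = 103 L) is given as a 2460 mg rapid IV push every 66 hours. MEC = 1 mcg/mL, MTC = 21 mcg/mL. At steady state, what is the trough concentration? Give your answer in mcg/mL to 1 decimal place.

τ/t½ = 66/36 ≈ 1.8333, so fraction remaining f = (1/2)^(66/36) ≈ 0.2806.
At steady state, accumulation factor R = 1/(1 − e^(−kτ)) ≈ 1.3900.
Single-dose peak C₀ = D/Vd = 2460/103 ≈ 23.883 mcg/mL.
Steady-state peak Cmax,ss = C₀·R ≈ 23.883 × 1.3900 ≈ 33.197 mcg/mL.
One interval later, Cmin,ss = Cmax,ss·e^(−kτ) ≈ 33.197 × 0.2806 ≈ 9.315 mcg/mL.
Trough 9.3 mcg/mL vs MEC 1 mcg/mL: adequate.

9.3 mcg/mL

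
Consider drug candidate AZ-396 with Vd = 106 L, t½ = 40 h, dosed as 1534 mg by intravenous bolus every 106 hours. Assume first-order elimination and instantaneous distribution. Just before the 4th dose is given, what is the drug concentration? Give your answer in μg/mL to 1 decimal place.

2.7 μg/mL

f = (1/2)^(τ/t½) = (1/2)^(106/40) ≈ 0.1593.
C₀ = D/Vd = 1534/106 ≈ 14.472 μg/mL.
Before the 4th dose, 3 doses have been given. Superposition: Cmin = C₀·(f + f² + … + f^3).
≈ 14.472 × (0.1593 + 0.0254 + 0.0040) ≈ 14.472 × 0.1887 ≈ 2.731 μg/mL.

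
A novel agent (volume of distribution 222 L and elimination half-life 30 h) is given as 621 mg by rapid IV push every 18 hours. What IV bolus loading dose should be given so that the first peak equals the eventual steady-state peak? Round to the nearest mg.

1825 mg

f = (1/2)^(18/30) ≈ 0.659754; accumulation ratio R = 1/(1−f) ≈ 2.93905.
Loading dose to hit Cmax,ss on first dose: D_load = D_maint·R ≈ 621 × 2.93905 ≈ 1825.15 mg.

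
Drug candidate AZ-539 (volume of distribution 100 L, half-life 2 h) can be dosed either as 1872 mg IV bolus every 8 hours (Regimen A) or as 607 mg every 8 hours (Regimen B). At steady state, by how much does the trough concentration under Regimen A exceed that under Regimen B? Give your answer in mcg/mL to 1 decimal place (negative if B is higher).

Regimen A: f = (1/2)^(8/2) ≈ 0.0625; Cmin,ss = (1872/100)·f/(1−f) ≈ 1.248 mcg/mL.
Regimen B: f = (1/2)^(8/2) ≈ 0.0625; Cmin,ss = (607/100)·f/(1−f) ≈ 0.405 mcg/mL.
Difference ≈ 1.248 − 0.405 ≈ 0.843 mcg/mL.

0.8 mcg/mL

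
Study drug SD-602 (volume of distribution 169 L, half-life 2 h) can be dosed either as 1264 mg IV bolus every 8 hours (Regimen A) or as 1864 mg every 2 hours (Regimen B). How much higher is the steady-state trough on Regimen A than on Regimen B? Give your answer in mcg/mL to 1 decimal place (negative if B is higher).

Regimen A: f = (1/2)^(8/2) ≈ 0.0625; Cmin,ss = (1264/169)·f/(1−f) ≈ 0.499 mcg/mL.
Regimen B: f = (1/2)^(2/2) ≈ 0.5000; Cmin,ss = (1864/169)·f/(1−f) ≈ 11.030 mcg/mL.
Difference ≈ 0.499 − 11.030 ≈ -10.531 mcg/mL.

-10.5 mcg/mL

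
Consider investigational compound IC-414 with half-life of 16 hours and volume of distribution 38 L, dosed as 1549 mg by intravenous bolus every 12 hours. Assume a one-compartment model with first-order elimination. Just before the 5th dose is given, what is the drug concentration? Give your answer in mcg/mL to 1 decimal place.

52.3 mcg/mL

f = (1/2)^(τ/t½) = (1/2)^(12/16) ≈ 0.5946.
C₀ = D/Vd = 1549/38 ≈ 40.763 mcg/mL.
Before the 5th dose, 4 doses have been given. Superposition: Cmin = C₀·(f + f² + … + f^4).
≈ 40.763 × (0.5946 + 0.3535 + 0.2102 + 0.1250) ≈ 40.763 × 1.2833 ≈ 52.311 mcg/mL.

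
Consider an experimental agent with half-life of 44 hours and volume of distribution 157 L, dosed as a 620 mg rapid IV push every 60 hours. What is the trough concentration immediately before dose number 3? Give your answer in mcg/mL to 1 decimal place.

2.1 mcg/mL

f = (1/2)^(τ/t½) = (1/2)^(60/44) ≈ 0.3886.
C₀ = D/Vd = 620/157 ≈ 3.949 mcg/mL.
Before the 3rd dose, 2 doses have been given. Superposition: Cmin = C₀·(f + f²).
≈ 3.949 × (0.3886 + 0.1510) ≈ 3.949 × 0.5396 ≈ 2.131 mcg/mL.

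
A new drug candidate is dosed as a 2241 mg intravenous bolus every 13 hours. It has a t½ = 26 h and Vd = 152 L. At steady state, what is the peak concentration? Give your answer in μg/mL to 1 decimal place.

τ/t½ = 13/26 ≈ 0.5, so fraction remaining f = (1/2)^(13/26) ≈ 0.7071.
At steady state, accumulation factor R = 1/(1 − e^(−kτ)) ≈ 3.4141.
Each bolus raises the concentration by D/Vd = 2241/152 ≈ 14.743 μg/mL.
Cmax,ss = C₀/(1 − f) ≈ 14.743/0.2929 ≈ 50.335 μg/mL.

50.3 μg/mL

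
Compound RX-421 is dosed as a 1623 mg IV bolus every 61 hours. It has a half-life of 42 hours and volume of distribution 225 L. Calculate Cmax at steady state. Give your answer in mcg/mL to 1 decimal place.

11.4 mcg/mL

k = ln2/t½ = ln2/42 ≈ 0.016504 h⁻¹; fraction remaining f = e^(−kτ) = e^(−0.016504×61) ≈ 0.3654.
At steady state, accumulation factor R = 1/(1 − e^(−kτ)) ≈ 1.5758.
Single-dose peak C₀ = D/Vd = 1623/225 ≈ 7.213 mcg/mL.
Cmax,ss = C₀/(1 − f) ≈ 7.213/0.6346 ≈ 11.366 mcg/mL.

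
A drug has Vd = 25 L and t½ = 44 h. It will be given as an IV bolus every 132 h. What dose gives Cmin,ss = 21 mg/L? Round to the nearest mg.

τ/t½ = 132/44 ≈ 3, so f = (1/2)^(132/44) ≈ 0.125000.
Cmin,ss = (D/Vd)·f/(1−f), so D = Cmin,ss·Vd·(1−f)/f.
D = 21 × 25 × (1−f)/f ≈ 21 × 25 × 7.00000 ≈ 3675.00 mg.

3675 mg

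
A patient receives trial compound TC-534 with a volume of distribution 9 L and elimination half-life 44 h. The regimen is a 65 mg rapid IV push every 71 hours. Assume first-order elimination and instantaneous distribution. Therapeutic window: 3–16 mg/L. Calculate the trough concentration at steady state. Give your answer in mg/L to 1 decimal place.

3.5 mg/L

τ/t½ = 71/44 ≈ 1.6136, so fraction remaining f = (1/2)^(71/44) ≈ 0.3268.
At steady state, accumulation factor R = 1/(1 − e^(−kτ)) ≈ 1.4854.
Single-dose peak C₀ = D/Vd = 65/9 ≈ 7.222 mg/L.
Steady-state peak Cmax,ss = C₀·R ≈ 7.222 × 1.4854 ≈ 10.728 mg/L.
One interval later, Cmin,ss = Cmax,ss·e^(−kτ) ≈ 10.728 × 0.3268 ≈ 3.506 mg/L.
Trough 3.5 mg/L vs MEC 3 mg/L: adequate.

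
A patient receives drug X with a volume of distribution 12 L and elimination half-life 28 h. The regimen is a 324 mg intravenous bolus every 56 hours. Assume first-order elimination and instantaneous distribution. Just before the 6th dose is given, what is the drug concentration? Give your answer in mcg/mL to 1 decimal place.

f = (1/2)^(τ/t½) = (1/2)^(56/28) ≈ 0.2500.
C₀ = D/Vd = 324/12 ≈ 27.000 mcg/mL.
Before the 6th dose, 5 doses have been given. Superposition: Cmin = C₀·(f + f² + … + f^5).
≈ 27.000 × (0.2500 + 0.0625 + 0.0156 + 0.0039 + 0.0010) ≈ 27.000 × 0.3330 ≈ 8.991 mcg/mL.

9.0 mcg/mL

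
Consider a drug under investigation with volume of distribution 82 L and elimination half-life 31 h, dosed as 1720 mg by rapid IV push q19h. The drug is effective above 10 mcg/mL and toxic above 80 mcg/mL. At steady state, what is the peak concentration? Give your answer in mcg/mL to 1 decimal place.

60.6 mcg/mL

Over one 19-h interval, 19/31 ≈ 0.6129 half-lives elapse, leaving f ≈ 0.6539 of each dose.
Accumulation ratio R = 1/(1 − f) ≈ 1/0.3461 ≈ 2.8893.
Each bolus raises the concentration by D/Vd = 1720/82 ≈ 20.976 mcg/mL.
Cmax,ss = C₀/(1 − f) ≈ 20.976/0.3461 ≈ 60.607 mcg/mL.
Peak 60.6 mcg/mL vs MTC 80 mcg/mL: below toxic threshold.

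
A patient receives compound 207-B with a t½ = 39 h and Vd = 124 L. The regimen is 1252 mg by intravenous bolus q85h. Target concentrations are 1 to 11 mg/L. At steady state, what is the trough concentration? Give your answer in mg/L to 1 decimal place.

2.9 mg/L

k = ln2/t½ = ln2/39 ≈ 0.017773 h⁻¹; fraction remaining f = e^(−kτ) = e^(−0.017773×85) ≈ 0.2208.
Single-dose peak C₀ = D/Vd = 1252/124 ≈ 10.097 mg/L.
Steady-state trough Cmin,ss = C₀·f/(1−f) ≈ 10.097 × 0.2208/0.7792 ≈ 2.861 mg/L.
Trough 2.9 mg/L vs MEC 1 mg/L: adequate.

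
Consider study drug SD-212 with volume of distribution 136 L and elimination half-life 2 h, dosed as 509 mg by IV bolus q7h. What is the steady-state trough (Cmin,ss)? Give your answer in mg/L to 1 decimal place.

0.4 mg/L

k = ln2/t½ = ln2/2 ≈ 0.346574 h⁻¹; fraction remaining f = e^(−kτ) = e^(−0.346574×7) ≈ 0.0884.
Single-dose peak C₀ = D/Vd = 509/136 ≈ 3.743 mg/L.
Steady-state trough Cmin,ss = C₀·f/(1−f) ≈ 3.743 × 0.0884/0.9116 ≈ 0.363 mg/L.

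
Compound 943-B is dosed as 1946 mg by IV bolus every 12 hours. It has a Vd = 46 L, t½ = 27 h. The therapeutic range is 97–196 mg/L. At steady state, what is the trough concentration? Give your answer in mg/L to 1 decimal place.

τ/t½ = 12/27 ≈ 0.44444, so fraction remaining f = (1/2)^(12/27) ≈ 0.7349.
At steady state, accumulation factor R = 1/(1 − e^(−kτ)) ≈ 3.7722.
Each bolus raises the concentration by D/Vd = 1946/46 ≈ 42.304 mg/L.
Steady-state peak Cmax,ss = C₀·R ≈ 42.304 × 3.7722 ≈ 159.579 mg/L.
Steady-state trough Cmin,ss = Cmax,ss·f ≈ 159.579 × 0.7349 ≈ 117.275 mg/L.
Trough 117.3 mg/L vs MEC 97 mg/L: adequate.

117.3 mg/L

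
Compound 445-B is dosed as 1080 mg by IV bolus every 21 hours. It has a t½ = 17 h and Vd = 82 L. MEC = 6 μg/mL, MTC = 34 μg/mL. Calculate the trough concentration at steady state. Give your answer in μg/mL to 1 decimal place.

9.7 μg/mL

τ/t½ = 21/17 ≈ 1.2353, so fraction remaining f = (1/2)^(21/17) ≈ 0.4248.
Accumulation ratio R = 1/(1 − f) ≈ 1/0.5752 ≈ 1.7385.
Single-dose peak C₀ = D/Vd = 1080/82 ≈ 13.171 μg/mL.
Cmax,ss = C₀/(1 − f) ≈ 13.171/0.5752 ≈ 22.898 μg/mL.
Steady-state trough Cmin,ss = Cmax,ss·f ≈ 22.898 × 0.4248 ≈ 9.727 μg/mL.
Trough 9.7 μg/mL vs MEC 6 μg/mL: adequate.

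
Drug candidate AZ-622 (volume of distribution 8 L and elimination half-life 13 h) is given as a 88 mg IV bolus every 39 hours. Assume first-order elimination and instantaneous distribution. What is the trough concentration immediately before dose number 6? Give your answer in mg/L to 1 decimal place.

f = (1/2)^(τ/t½) = (1/2)^(39/13) ≈ 0.1250.
C₀ = D/Vd = 88/8 ≈ 11.000 mg/L.
Before the 6th dose, 5 doses have been given. Superposition: Cmin = C₀·(f + f² + … + f^5).
≈ 11.000 × (0.1250 + 0.0156 + 0.0020 + 0.0002 + 0.0000) ≈ 11.000 × 0.1428 ≈ 1.571 mg/L.

1.6 mg/L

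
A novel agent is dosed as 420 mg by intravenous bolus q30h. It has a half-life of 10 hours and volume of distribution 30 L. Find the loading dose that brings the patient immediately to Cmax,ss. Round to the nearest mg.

f = (1/2)^(30/10) ≈ 0.125000; accumulation ratio R = 1/(1−f) ≈ 1.14286.
Loading dose to hit Cmax,ss on first dose: D_load = D_maint·R ≈ 420 × 1.14286 ≈ 480.00 mg.

480 mg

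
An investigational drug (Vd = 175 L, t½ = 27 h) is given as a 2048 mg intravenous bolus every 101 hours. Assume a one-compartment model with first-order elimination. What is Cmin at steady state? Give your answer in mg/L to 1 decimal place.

0.9 mg/L

k = ln2/t½ = ln2/27 ≈ 0.025672 h⁻¹; fraction remaining f = e^(−kτ) = e^(−0.025672×101) ≈ 0.0748.
Accumulation ratio R = 1/(1 − f) ≈ 1/0.9252 ≈ 1.0808.
Each bolus raises the concentration by D/Vd = 2048/175 ≈ 11.703 mg/L.
Steady-state peak Cmax,ss = C₀·R ≈ 11.703 × 1.0808 ≈ 12.649 mg/L.
One interval later, Cmin,ss = Cmax,ss·e^(−kτ) ≈ 12.649 × 0.0748 ≈ 0.946 mg/L.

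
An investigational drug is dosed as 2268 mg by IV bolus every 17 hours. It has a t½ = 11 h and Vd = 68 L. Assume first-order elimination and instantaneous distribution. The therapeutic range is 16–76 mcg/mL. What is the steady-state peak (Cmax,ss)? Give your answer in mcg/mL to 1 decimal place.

50.7 mcg/mL

k = ln2/t½ = ln2/11 ≈ 0.063013 h⁻¹; fraction remaining f = e^(−kτ) = e^(−0.063013×17) ≈ 0.3426.
Accumulation ratio R = 1/(1 − f) ≈ 1/0.6574 ≈ 1.5211.
Single-dose peak C₀ = D/Vd = 2268/68 ≈ 33.353 mcg/mL.
Cmax,ss = C₀/(1 − f) ≈ 33.353/0.6574 ≈ 50.735 mcg/mL.
Peak 50.7 mcg/mL vs MTC 76 mcg/mL: below toxic threshold.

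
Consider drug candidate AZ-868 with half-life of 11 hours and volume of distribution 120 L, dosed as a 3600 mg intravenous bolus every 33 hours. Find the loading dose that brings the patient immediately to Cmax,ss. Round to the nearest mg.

4114 mg

f = (1/2)^(33/11) ≈ 0.125000; accumulation ratio R = 1/(1−f) ≈ 1.14286.
Loading dose to hit Cmax,ss on first dose: D_load = D_maint·R ≈ 3600 × 1.14286 ≈ 4114.30 mg.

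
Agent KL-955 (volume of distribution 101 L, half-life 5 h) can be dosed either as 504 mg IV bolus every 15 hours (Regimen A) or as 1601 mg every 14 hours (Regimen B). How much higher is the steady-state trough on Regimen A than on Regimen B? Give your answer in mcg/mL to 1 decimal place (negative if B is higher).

-1.9 mcg/mL

Regimen A: f = (1/2)^(15/5) ≈ 0.1250; Cmin,ss = (504/101)·f/(1−f) ≈ 0.713 mcg/mL.
Regimen B: f = (1/2)^(14/5) ≈ 0.1436; Cmin,ss = (1601/101)·f/(1−f) ≈ 2.658 mcg/mL.
Difference ≈ 0.713 − 2.658 ≈ -1.945 mcg/mL.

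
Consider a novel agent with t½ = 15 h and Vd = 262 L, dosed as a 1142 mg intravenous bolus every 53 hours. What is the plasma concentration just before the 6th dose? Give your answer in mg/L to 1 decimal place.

f = (1/2)^(τ/t½) = (1/2)^(53/15) ≈ 0.0864.
C₀ = D/Vd = 1142/262 ≈ 4.359 mg/L.
Before the 6th dose, 5 doses have been given. Superposition: Cmin = C₀·(f + f² + … + f^5).
≈ 4.359 × (0.0864 + 0.0075 + 0.0006 + 0.0001 + 0.0000) ≈ 4.359 × 0.0946 ≈ 0.412 mg/L.

0.4 mg/L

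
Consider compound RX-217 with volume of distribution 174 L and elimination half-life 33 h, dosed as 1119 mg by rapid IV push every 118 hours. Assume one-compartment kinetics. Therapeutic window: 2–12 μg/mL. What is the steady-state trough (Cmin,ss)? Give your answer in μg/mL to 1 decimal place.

Over one 118-h interval, 118/33 ≈ 3.5758 half-lives elapse, leaving f ≈ 0.0839 of each dose.
Accumulation ratio R = 1/(1 − f) ≈ 1/0.9161 ≈ 1.0916.
Each bolus raises the concentration by D/Vd = 1119/174 ≈ 6.431 μg/mL.
Cmax,ss = C₀/(1 − f) ≈ 6.431/0.9161 ≈ 7.020 μg/mL.
Steady-state trough Cmin,ss = Cmax,ss·f ≈ 7.020 × 0.0839 ≈ 0.589 μg/mL.
Trough 0.6 μg/mL vs MEC 2 μg/mL: subtherapeutic.

0.6 μg/mL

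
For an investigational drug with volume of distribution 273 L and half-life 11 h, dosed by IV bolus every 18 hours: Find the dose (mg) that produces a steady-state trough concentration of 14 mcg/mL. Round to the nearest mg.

8060 mg

τ/t½ = 18/11 ≈ 1.6364, so f = (1/2)^(18/11) ≈ 0.321666.
Cmin,ss = (D/Vd)·f/(1−f), so D = Cmin,ss·Vd·(1−f)/f.
D = 14 × 273 × (1−f)/f ≈ 14 × 273 × 2.10881 ≈ 8059.87 mg.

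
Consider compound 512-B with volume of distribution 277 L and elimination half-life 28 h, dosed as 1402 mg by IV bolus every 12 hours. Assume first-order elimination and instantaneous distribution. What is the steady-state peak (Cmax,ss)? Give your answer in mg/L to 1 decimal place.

19.7 mg/L

k = ln2/t½ = ln2/28 ≈ 0.024755 h⁻¹; fraction remaining f = e^(−kτ) = e^(−0.024755×12) ≈ 0.7430.
At steady state, accumulation factor R = 1/(1 − e^(−kτ)) ≈ 3.8911.
Single-dose peak C₀ = D/Vd = 1402/277 ≈ 5.061 mg/L.
Cmax,ss = C₀/(1 − f) ≈ 5.061/0.2570 ≈ 19.693 mg/L.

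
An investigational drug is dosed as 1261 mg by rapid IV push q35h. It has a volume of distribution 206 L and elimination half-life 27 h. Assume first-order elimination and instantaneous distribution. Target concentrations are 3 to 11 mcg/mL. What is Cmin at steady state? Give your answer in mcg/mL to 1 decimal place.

4.2 mcg/mL

Over one 35-h interval, 35/27 ≈ 1.2963 half-lives elapse, leaving f ≈ 0.4072 of each dose.
At steady state, accumulation factor R = 1/(1 − e^(−kτ)) ≈ 1.6869.
Single-dose peak C₀ = D/Vd = 1261/206 ≈ 6.121 mcg/mL.
Cmax,ss = C₀/(1 − f) ≈ 6.121/0.5928 ≈ 10.326 mcg/mL.
Steady-state trough Cmin,ss = Cmax,ss·f ≈ 10.326 × 0.4072 ≈ 4.205 mcg/mL.
Trough 4.2 mcg/mL vs MEC 3 mcg/mL: adequate.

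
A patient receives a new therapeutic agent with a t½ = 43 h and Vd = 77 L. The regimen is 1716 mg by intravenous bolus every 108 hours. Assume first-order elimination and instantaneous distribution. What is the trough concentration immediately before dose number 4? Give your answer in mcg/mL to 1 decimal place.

f = (1/2)^(τ/t½) = (1/2)^(108/43) ≈ 0.1754.
C₀ = D/Vd = 1716/77 ≈ 22.286 mcg/mL.
Before the 4th dose, 3 doses have been given. Superposition: Cmin = C₀·(f + f² + … + f^3).
≈ 22.286 × (0.1754 + 0.0308 + 0.0054) ≈ 22.286 × 0.2116 ≈ 4.716 mcg/mL.

4.7 mcg/mL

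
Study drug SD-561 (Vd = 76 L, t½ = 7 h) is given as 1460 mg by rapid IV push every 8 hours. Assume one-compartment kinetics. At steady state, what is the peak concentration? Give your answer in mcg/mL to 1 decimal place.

35.1 mcg/mL

Over one 8-h interval, 8/7 ≈ 1.1429 half-lives elapse, leaving f ≈ 0.4529 of each dose.
At steady state, accumulation factor R = 1/(1 − e^(−kτ)) ≈ 1.8278.
Each bolus raises the concentration by D/Vd = 1460/76 ≈ 19.211 mcg/mL.
Steady-state peak Cmax,ss = C₀·R ≈ 19.211 × 1.8278 ≈ 35.114 mcg/mL.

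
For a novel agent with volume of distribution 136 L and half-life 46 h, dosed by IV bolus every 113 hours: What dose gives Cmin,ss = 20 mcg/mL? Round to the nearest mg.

12210 mg

τ/t½ = 113/46 ≈ 2.4565, so f = (1/2)^(113/46) ≈ 0.182185.
Cmin,ss = (D/Vd)·f/(1−f), so D = Cmin,ss·Vd·(1−f)/f.
D = 20 × 136 × (1−f)/f ≈ 20 × 136 × 4.48893 ≈ 12209.89 mg.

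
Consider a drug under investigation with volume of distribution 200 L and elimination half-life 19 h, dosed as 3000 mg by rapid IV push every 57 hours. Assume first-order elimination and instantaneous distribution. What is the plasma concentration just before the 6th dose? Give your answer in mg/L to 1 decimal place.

2.1 mg/L

f = (1/2)^(τ/t½) = (1/2)^(57/19) ≈ 0.1250.
C₀ = D/Vd = 3000/200 ≈ 15.000 mg/L.
Before the 6th dose, 5 doses have been given. Superposition: Cmin = C₀·(f + f² + … + f^5).
≈ 15.000 × (0.1250 + 0.0156 + 0.0020 + 0.0002 + 0.0000) ≈ 15.000 × 0.1428 ≈ 2.142 mg/L.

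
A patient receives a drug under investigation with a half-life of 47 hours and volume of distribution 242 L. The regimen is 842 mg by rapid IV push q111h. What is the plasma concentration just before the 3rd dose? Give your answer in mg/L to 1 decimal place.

f = (1/2)^(τ/t½) = (1/2)^(111/47) ≈ 0.1946.
C₀ = D/Vd = 842/242 ≈ 3.479 mg/L.
Before the 3rd dose, 2 doses have been given. Superposition: Cmin = C₀·(f + f²).
≈ 3.479 × (0.1946 + 0.0379) ≈ 3.479 × 0.2325 ≈ 0.809 mg/L.

0.8 mg/L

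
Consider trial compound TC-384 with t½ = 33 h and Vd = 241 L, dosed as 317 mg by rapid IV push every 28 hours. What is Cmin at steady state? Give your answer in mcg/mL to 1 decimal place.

k = ln2/t½ = ln2/33 ≈ 0.021004 h⁻¹; fraction remaining f = e^(−kτ) = e^(−0.021004×28) ≈ 0.5554.
Accumulation ratio R = 1/(1 − f) ≈ 1/0.4446 ≈ 2.2492.
Single-dose peak C₀ = D/Vd = 317/241 ≈ 1.315 mcg/mL.
Steady-state peak Cmax,ss = C₀·R ≈ 1.315 × 2.2492 ≈ 2.958 mcg/mL.
Steady-state trough Cmin,ss = Cmax,ss·f ≈ 2.958 × 0.5554 ≈ 1.643 mcg/mL.

1.6 mcg/mL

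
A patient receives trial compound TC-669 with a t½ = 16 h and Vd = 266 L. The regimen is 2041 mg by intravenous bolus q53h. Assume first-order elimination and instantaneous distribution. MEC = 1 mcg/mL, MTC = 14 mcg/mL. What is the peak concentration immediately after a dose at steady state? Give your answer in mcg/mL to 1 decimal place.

8.5 mcg/mL

Over one 53-h interval, 53/16 ≈ 3.3125 half-lives elapse, leaving f ≈ 0.1007 of each dose.
Accumulation ratio R = 1/(1 − f) ≈ 1/0.8993 ≈ 1.1120.
Single-dose peak C₀ = D/Vd = 2041/266 ≈ 7.673 mcg/mL.
Cmax,ss = C₀/(1 − f) ≈ 7.673/0.8993 ≈ 8.532 mcg/mL.
Peak 8.5 mcg/mL vs MTC 14 mcg/mL: below toxic threshold.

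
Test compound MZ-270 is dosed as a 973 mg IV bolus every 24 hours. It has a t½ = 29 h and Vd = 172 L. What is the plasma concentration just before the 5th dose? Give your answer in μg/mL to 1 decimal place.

6.6 μg/mL

f = (1/2)^(τ/t½) = (1/2)^(24/29) ≈ 0.5635.
C₀ = D/Vd = 973/172 ≈ 5.657 μg/mL.
Before the 5th dose, 4 doses have been given. Superposition: Cmin = C₀·(f + f² + … + f^4).
≈ 5.657 × (0.5635 + 0.3175 + 0.1789 + 0.1008) ≈ 5.657 × 1.1607 ≈ 6.566 μg/mL.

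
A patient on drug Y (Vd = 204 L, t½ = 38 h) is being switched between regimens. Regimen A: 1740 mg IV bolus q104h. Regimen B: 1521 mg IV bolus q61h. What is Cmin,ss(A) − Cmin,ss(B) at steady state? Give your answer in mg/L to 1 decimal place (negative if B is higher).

-2.1 mg/L

Regimen A: f = (1/2)^(104/38) ≈ 0.1500; Cmin,ss = (1740/204)·f/(1−f) ≈ 1.505 mg/L.
Regimen B: f = (1/2)^(61/38) ≈ 0.3287; Cmin,ss = (1521/204)·f/(1−f) ≈ 3.651 mg/L.
Difference ≈ 1.505 − 3.651 ≈ -2.146 mg/L.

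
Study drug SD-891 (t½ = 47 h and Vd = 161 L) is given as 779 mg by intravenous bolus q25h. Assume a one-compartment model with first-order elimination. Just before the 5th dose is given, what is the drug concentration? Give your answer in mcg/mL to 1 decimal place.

f = (1/2)^(τ/t½) = (1/2)^(25/47) ≈ 0.6916.
C₀ = D/Vd = 779/161 ≈ 4.839 mcg/mL.
Before the 5th dose, 4 doses have been given. Superposition: Cmin = C₀·(f + f² + … + f^4).
≈ 4.839 × (0.6916 + 0.4783 + 0.3308 + 0.2288) ≈ 4.839 × 1.7295 ≈ 8.369 mcg/mL.

8.4 mcg/mL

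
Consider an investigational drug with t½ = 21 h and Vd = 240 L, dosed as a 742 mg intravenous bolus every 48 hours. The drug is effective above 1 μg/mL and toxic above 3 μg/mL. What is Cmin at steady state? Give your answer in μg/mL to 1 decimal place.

0.8 μg/mL

Over one 48-h interval, 48/21 ≈ 2.2857 half-lives elapse, leaving f ≈ 0.2051 of each dose.
Single-dose peak C₀ = D/Vd = 742/240 ≈ 3.092 μg/mL.
Steady-state trough Cmin,ss = C₀·f/(1−f) ≈ 3.092 × 0.2051/0.7949 ≈ 0.798 μg/mL.
Trough 0.8 μg/mL vs MEC 1 μg/mL: subtherapeutic.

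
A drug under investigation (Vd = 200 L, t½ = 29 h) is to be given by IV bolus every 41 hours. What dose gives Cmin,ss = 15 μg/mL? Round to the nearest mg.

4993 mg

τ/t½ = 41/29 ≈ 1.4138, so f = (1/2)^(41/29) ≈ 0.375324.
Cmin,ss = (D/Vd)·f/(1−f), so D = Cmin,ss·Vd·(1−f)/f.
D = 15 × 200 × (1−f)/f ≈ 15 × 200 × 1.66436 ≈ 4993.08 mg.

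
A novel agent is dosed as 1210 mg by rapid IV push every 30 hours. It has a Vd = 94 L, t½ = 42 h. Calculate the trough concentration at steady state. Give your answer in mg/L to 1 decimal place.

k = ln2/t½ = ln2/42 ≈ 0.016504 h⁻¹; fraction remaining f = e^(−kτ) = e^(−0.016504×30) ≈ 0.6095.
Accumulation ratio R = 1/(1 − f) ≈ 1/0.3905 ≈ 2.5608.
Single-dose peak C₀ = D/Vd = 1210/94 ≈ 12.872 mg/L.
Cmax,ss = C₀/(1 − f) ≈ 12.872/0.3905 ≈ 32.963 mg/L.
One interval later, Cmin,ss = Cmax,ss·e^(−kτ) ≈ 32.963 × 0.6095 ≈ 20.091 mg/L.

20.1 mg/L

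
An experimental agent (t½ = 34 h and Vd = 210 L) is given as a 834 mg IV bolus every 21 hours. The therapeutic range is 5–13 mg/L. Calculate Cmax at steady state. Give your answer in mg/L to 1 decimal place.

Over one 21-h interval, 21/34 ≈ 0.61765 half-lives elapse, leaving f ≈ 0.6517 of each dose.
At steady state, accumulation factor R = 1/(1 − e^(−kτ)) ≈ 2.8711.
Each bolus raises the concentration by D/Vd = 834/210 ≈ 3.971 mg/L.
Steady-state peak Cmax,ss = C₀·R ≈ 3.971 × 2.8711 ≈ 11.401 mg/L.
Peak 11.4 mg/L vs MTC 13 mg/L: below toxic threshold.

11.4 mg/L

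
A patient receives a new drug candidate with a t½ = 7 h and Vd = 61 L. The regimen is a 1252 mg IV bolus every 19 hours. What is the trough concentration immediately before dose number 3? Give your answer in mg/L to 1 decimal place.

f = (1/2)^(τ/t½) = (1/2)^(19/7) ≈ 0.1524.
C₀ = D/Vd = 1252/61 ≈ 20.525 mg/L.
Before the 3rd dose, 2 doses have been given. Superposition: Cmin = C₀·(f + f²).
≈ 20.525 × (0.1524 + 0.0232) ≈ 20.525 × 0.1756 ≈ 3.604 mg/L.

3.6 mg/L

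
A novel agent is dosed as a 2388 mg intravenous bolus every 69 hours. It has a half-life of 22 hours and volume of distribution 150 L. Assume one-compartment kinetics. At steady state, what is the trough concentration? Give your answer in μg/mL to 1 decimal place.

τ/t½ = 69/22 ≈ 3.1364, so fraction remaining f = (1/2)^(69/22) ≈ 0.1137.
At steady state, accumulation factor R = 1/(1 − e^(−kτ)) ≈ 1.1283.
Single-dose peak C₀ = D/Vd = 2388/150 ≈ 15.920 μg/mL.
Cmax,ss = C₀/(1 − f) ≈ 15.920/0.8863 ≈ 17.962 μg/mL.
Steady-state trough Cmin,ss = Cmax,ss·f ≈ 17.962 × 0.1137 ≈ 2.042 μg/mL.

2.0 μg/mL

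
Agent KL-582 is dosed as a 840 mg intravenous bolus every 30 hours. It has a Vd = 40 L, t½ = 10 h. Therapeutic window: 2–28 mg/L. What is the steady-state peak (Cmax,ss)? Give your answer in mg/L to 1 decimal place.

The dosing interval is 3 half-lives, so f = 2^(−3) = 0.125.
Accumulation ratio R = 1/(1 − f) = 1/0.875 = 8/7.
Single-dose peak C₀ = D/Vd = 840/40 = 21 mg/L.
Steady-state peak Cmax,ss = C₀·R = 21 × 8/7 ≈ 24.000 mg/L.
Peak 24.0 mg/L vs MTC 28 mg/L: below toxic threshold.

24.0 mg/L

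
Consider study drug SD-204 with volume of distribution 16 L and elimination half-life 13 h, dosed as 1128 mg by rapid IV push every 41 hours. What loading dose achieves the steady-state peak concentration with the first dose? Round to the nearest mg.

1271 mg

f = (1/2)^(41/13) ≈ 0.112356; accumulation ratio R = 1/(1−f) ≈ 1.12658.
Loading dose to hit Cmax,ss on first dose: D_load = D_maint·R ≈ 1128 × 1.12658 ≈ 1270.78 mg.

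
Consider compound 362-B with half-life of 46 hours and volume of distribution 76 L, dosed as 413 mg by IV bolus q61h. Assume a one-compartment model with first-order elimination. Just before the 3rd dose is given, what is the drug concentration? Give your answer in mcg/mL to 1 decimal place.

3.0 mcg/mL

f = (1/2)^(τ/t½) = (1/2)^(61/46) ≈ 0.3988.
C₀ = D/Vd = 413/76 ≈ 5.434 mcg/mL.
Before the 3rd dose, 2 doses have been given. Superposition: Cmin = C₀·(f + f²).
≈ 5.434 × (0.3988 + 0.1590) ≈ 5.434 × 0.5578 ≈ 3.031 mcg/mL.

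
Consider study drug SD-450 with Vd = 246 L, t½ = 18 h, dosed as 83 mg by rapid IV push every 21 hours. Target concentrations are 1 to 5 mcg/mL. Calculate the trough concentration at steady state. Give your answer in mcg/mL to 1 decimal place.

0.3 mcg/mL

Over one 21-h interval, 21/18 ≈ 1.1667 half-lives elapse, leaving f ≈ 0.4454 of each dose.
Each bolus raises the concentration by D/Vd = 83/246 ≈ 0.337 mcg/mL.
Steady-state trough Cmin,ss = C₀·f/(1−f) ≈ 0.337 × 0.4454/0.5546 ≈ 0.271 mcg/mL.
Trough 0.3 mcg/mL vs MEC 1 mcg/mL: subtherapeutic.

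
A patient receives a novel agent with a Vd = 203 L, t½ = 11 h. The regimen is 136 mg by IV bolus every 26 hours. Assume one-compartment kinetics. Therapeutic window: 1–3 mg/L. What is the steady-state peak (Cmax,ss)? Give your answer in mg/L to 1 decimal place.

τ/t½ = 26/11 ≈ 2.3636, so fraction remaining f = (1/2)^(26/11) ≈ 0.1943.
At steady state, accumulation factor R = 1/(1 − e^(−kτ)) ≈ 1.2412.
Each bolus raises the concentration by D/Vd = 136/203 ≈ 0.670 mg/L.
Cmax,ss = C₀/(1 − f) ≈ 0.670/0.8057 ≈ 0.832 mg/L.
Peak 0.8 mg/L vs MTC 3 mg/L: below toxic threshold.

0.8 mg/L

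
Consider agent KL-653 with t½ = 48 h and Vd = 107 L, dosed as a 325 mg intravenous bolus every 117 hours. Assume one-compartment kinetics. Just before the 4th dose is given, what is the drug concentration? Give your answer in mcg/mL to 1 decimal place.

f = (1/2)^(τ/t½) = (1/2)^(117/48) ≈ 0.1846.
C₀ = D/Vd = 325/107 ≈ 3.037 mcg/mL.
Before the 4th dose, 3 doses have been given. Superposition: Cmin = C₀·(f + f² + … + f^3).
≈ 3.037 × (0.1846 + 0.0341 + 0.0063) ≈ 3.037 × 0.2250 ≈ 0.683 mcg/mL.

0.7 mcg/mL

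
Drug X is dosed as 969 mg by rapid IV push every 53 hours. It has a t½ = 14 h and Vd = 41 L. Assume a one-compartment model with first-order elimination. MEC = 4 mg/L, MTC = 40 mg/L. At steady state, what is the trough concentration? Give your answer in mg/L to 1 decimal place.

Over one 53-h interval, 53/14 ≈ 3.7857 half-lives elapse, leaving f ≈ 0.0725 of each dose.
Each bolus raises the concentration by D/Vd = 969/41 ≈ 23.634 mg/L.
Steady-state trough Cmin,ss = C₀·f/(1−f) ≈ 23.634 × 0.0725/0.9275 ≈ 1.847 mg/L.
Trough 1.8 mg/L vs MEC 4 mg/L: subtherapeutic.

1.8 mg/L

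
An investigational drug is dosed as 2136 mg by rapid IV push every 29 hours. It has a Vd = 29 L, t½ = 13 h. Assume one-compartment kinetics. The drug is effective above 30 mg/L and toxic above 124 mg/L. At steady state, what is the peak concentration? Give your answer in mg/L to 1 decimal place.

93.6 mg/L

Over one 29-h interval, 29/13 ≈ 2.2308 half-lives elapse, leaving f ≈ 0.2130 of each dose.
At steady state, accumulation factor R = 1/(1 − e^(−kτ)) ≈ 1.2706.
Each bolus raises the concentration by D/Vd = 2136/29 ≈ 73.655 mg/L.
Steady-state peak Cmax,ss = C₀·R ≈ 73.655 × 1.2706 ≈ 93.586 mg/L.
Peak 93.6 mg/L vs MTC 124 mg/L: below toxic threshold.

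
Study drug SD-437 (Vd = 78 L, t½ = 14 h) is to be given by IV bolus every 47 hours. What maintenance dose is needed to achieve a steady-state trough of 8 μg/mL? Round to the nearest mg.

τ/t½ = 47/14 ≈ 3.3571, so f = (1/2)^(47/14) ≈ 0.097589.
Cmin,ss = (D/Vd)·f/(1−f), so D = Cmin,ss·Vd·(1−f)/f.
D = 8 × 78 × (1−f)/f ≈ 8 × 78 × 9.24706 ≈ 5770.17 mg.

5770 mg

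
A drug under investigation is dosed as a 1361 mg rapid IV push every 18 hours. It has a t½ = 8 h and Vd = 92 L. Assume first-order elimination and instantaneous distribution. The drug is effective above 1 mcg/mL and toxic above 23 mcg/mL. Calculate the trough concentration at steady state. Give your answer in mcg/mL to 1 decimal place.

3.9 mcg/mL

k = ln2/t½ = ln2/8 ≈ 0.086643 h⁻¹; fraction remaining f = e^(−kτ) = e^(−0.086643×18) ≈ 0.2102.
At steady state, accumulation factor R = 1/(1 − e^(−kτ)) ≈ 1.2661.
Each bolus raises the concentration by D/Vd = 1361/92 ≈ 14.793 mcg/mL.
Cmax,ss = C₀/(1 − f) ≈ 14.793/0.7898 ≈ 18.730 mcg/mL.
Steady-state trough Cmin,ss = Cmax,ss·f ≈ 18.730 × 0.2102 ≈ 3.937 mcg/mL.
Trough 3.9 mcg/mL vs MEC 1 mcg/mL: adequate.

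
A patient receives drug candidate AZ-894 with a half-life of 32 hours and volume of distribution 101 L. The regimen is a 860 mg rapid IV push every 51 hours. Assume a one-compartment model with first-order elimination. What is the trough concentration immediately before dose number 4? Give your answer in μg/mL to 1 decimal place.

4.1 μg/mL

f = (1/2)^(τ/t½) = (1/2)^(51/32) ≈ 0.3313.
C₀ = D/Vd = 860/101 ≈ 8.515 μg/mL.
Before the 4th dose, 3 doses have been given. Superposition: Cmin = C₀·(f + f² + … + f^3).
≈ 8.515 × (0.3313 + 0.1098 + 0.0364) ≈ 8.515 × 0.4775 ≈ 4.066 μg/mL.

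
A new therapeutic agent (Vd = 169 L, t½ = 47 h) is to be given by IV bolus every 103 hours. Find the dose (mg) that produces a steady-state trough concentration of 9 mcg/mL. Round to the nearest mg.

τ/t½ = 103/47 ≈ 2.1915, so f = (1/2)^(103/47) ≈ 0.218925.
Cmin,ss = (D/Vd)·f/(1−f), so D = Cmin,ss·Vd·(1−f)/f.
D = 9 × 169 × (1−f)/f ≈ 9 × 169 × 3.56777 ≈ 5426.58 mg.

5427 mg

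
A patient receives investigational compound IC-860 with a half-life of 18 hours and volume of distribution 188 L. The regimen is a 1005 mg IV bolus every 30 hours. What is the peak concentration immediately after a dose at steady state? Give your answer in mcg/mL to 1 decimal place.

τ/t½ = 30/18 ≈ 1.6667, so fraction remaining f = (1/2)^(30/18) ≈ 0.3150.
Accumulation ratio R = 1/(1 − f) ≈ 1/0.6850 ≈ 1.4599.
Single-dose peak C₀ = D/Vd = 1005/188 ≈ 5.346 mcg/mL.
Steady-state peak Cmax,ss = C₀·R ≈ 5.346 × 1.4599 ≈ 7.805 mcg/mL.

7.8 mcg/mL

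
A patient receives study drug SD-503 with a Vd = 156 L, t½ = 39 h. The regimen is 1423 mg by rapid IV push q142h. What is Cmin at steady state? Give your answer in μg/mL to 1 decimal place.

0.8 μg/mL

τ/t½ = 142/39 ≈ 3.641, so fraction remaining f = (1/2)^(142/39) ≈ 0.0802.
Each bolus raises the concentration by D/Vd = 1423/156 ≈ 9.122 μg/mL.
Steady-state trough Cmin,ss = C₀·f/(1−f) ≈ 9.122 × 0.0802/0.9198 ≈ 0.795 μg/mL.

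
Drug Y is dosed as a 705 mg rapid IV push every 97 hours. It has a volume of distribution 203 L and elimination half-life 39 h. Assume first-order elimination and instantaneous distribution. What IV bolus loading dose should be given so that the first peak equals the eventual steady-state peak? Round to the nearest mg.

f = (1/2)^(97/39) ≈ 0.178355; accumulation ratio R = 1/(1−f) ≈ 1.21707.
Loading dose to hit Cmax,ss on first dose: D_load = D_maint·R ≈ 705 × 1.21707 ≈ 858.03 mg.

858 mg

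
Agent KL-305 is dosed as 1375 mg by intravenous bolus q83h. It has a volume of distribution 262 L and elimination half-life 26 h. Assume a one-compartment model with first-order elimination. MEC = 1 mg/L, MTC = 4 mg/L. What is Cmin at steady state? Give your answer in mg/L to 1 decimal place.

τ/t½ = 83/26 ≈ 3.1923, so fraction remaining f = (1/2)^(83/26) ≈ 0.1094.
Accumulation ratio R = 1/(1 − f) ≈ 1/0.8906 ≈ 1.1228.
Single-dose peak C₀ = D/Vd = 1375/262 ≈ 5.248 mg/L.
Cmax,ss = C₀/(1 − f) ≈ 5.248/0.8906 ≈ 5.893 mg/L.
Steady-state trough Cmin,ss = Cmax,ss·f ≈ 5.893 × 0.1094 ≈ 0.645 mg/L.
Trough 0.6 mg/L vs MEC 1 mg/L: subtherapeutic.

0.6 mg/L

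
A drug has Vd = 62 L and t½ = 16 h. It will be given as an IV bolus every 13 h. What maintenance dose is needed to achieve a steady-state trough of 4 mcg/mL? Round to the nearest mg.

188 mg

τ/t½ = 13/16 ≈ 0.8125, so f = (1/2)^(13/16) ≈ 0.569394.
Cmin,ss = (D/Vd)·f/(1−f), so D = Cmin,ss·Vd·(1−f)/f.
D = 4 × 62 × (1−f)/f ≈ 4 × 62 × 0.75625 ≈ 187.55 mg.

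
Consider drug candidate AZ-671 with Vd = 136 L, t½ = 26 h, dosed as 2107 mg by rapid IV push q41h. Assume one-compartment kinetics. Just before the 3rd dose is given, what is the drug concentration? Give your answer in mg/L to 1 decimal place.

6.9 mg/L

f = (1/2)^(τ/t½) = (1/2)^(41/26) ≈ 0.3352.
C₀ = D/Vd = 2107/136 ≈ 15.493 mg/L.
Before the 3rd dose, 2 doses have been given. Superposition: Cmin = C₀·(f + f²).
≈ 15.493 × (0.3352 + 0.1124) ≈ 15.493 × 0.4476 ≈ 6.935 mg/L.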